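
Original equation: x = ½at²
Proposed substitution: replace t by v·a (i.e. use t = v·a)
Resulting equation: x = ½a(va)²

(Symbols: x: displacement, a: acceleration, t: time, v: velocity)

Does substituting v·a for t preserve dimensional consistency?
No

[t] = [T] and [v·a] = [L^2 T^-3]. These differ, so the substitution replaces a quantity by one of different dimensions and the result x = ½a(va)² has LHS [L] vs RHS [L^5 T^-8] — inconsistent.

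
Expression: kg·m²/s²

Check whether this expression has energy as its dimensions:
Yes

The expression kg·m²/s² has dimensions [L^2 M T^-2], which is exactly energy [L^2 M T^-2].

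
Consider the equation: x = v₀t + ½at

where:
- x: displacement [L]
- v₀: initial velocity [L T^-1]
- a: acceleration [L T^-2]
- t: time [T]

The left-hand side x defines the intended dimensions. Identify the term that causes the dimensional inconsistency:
The term ½at

Checking each RHS term against the LHS:
- v₀t: [L] — matches x [L] ✓
- ½at: [L T^-1] — does NOT match x [L] ✗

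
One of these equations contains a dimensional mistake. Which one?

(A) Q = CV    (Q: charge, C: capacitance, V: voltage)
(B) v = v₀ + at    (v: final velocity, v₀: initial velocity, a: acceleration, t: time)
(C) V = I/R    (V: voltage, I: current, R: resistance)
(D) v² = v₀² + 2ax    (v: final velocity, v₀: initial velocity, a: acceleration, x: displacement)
(C) V = I/R

The equation (C) V = I/R is dimensionally incorrect.

LHS (V): [I^-1 L^2 M T^-3]
RHS (I/R): [I^3 L^-2 M^-1 T^3] ✗

The dimensions do not match. The other three equations balance.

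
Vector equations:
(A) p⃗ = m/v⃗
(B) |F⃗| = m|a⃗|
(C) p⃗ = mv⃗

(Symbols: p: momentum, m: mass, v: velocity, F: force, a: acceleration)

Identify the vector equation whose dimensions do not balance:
(A) p⃗ = m/v⃗

(A) p⃗ = m/v⃗: LHS [L M T^-1], RHS [L^-1 M T] ✗ — momentum is mass times velocity; should be mv⃗ (and division by a vector is undefined)
(B) |F⃗| = m|a⃗|: LHS [L M T^-2], RHS [L M T^-2] ✓ — magnitudes of vectors are scalars
(C) p⃗ = mv⃗: LHS [L M T^-1], RHS [L M T^-1] ✓ — mass (scalar) times velocity (vector)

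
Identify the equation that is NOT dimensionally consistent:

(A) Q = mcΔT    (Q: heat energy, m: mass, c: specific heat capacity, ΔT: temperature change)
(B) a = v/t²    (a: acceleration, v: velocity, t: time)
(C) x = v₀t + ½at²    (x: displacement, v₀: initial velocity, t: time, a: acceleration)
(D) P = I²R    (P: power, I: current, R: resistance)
(B) a = v/t²

The equation (B) a = v/t² is dimensionally incorrect.

LHS (a): [L T^-2]
RHS (v/t²): [L T^-3] ✗

The dimensions do not match. The other three equations balance.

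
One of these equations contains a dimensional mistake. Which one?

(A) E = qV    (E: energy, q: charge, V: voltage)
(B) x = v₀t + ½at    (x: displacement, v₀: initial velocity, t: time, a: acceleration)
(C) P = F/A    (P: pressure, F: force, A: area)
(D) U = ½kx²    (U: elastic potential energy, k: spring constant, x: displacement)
(B) x = v₀t + ½at

The equation (B) x = v₀t + ½at is dimensionally incorrect.

LHS (x): [L]
RHS terms:
  - v₀t: [L] ✓
  - ½at: [L T^-1] ✗ (does not match LHS)

The dimensions do not match. The other three equations balance.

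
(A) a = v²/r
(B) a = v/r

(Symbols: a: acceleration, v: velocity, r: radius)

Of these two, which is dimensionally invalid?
(B)

(A) a = v²/r: LHS [L T^-2], RHS [L T^-2] ✓
(B) a = v/r: LHS [L T^-2], RHS [T^-1] ✗

Expression (B) a = v/r is dimensionally incorrect.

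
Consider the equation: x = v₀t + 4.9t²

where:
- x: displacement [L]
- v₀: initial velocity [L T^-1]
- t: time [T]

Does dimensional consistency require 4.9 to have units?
Yes

x has dimensions [L], while t² alone has dimensions [T^2]. For the equation to balance, the factor 4.9 must carry dimensions [L T^-2] — it is a dimensional constant (a numerical value of a physical quantity with its units suppressed), not a pure number.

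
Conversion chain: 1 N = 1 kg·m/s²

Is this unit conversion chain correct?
The chain is correct (no errors).

Correct: Newton is defined as kg·m/s²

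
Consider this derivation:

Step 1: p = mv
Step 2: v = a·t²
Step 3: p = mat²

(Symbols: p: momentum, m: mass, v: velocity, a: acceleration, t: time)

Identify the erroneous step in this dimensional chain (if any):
Step 2

Step 1: p = mv → LHS [L M T^-1], RHS [L M T^-1] ✓
Step 2: v = a·t² → LHS [L T^-1], RHS [L] ✗

The first dimensional inconsistency appears in step 2: v = a·t²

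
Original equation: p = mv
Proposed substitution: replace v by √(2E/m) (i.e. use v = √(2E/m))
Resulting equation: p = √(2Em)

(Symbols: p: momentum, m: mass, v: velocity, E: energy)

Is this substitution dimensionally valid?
Yes

[v] = [L T^-1] and [√(2E/m)] = [L T^-1]. These match, so the substitution replaces a quantity by one of the same dimensions and the result p = √(2Em) has LHS [L M T^-1] vs RHS [L M T^-1] — still consistent.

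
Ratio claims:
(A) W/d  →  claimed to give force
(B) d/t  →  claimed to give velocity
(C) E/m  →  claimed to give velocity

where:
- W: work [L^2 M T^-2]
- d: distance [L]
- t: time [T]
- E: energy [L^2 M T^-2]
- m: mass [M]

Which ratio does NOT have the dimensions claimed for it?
(C) E/m does not give velocity

(A) W/d: [L M T^-2] = force [L M T^-2] ✓
(B) d/t: [L T^-1] = velocity [L T^-1] ✓
(C) E/m: [L^2 T^-2] ≠ velocity [L T^-1] ✗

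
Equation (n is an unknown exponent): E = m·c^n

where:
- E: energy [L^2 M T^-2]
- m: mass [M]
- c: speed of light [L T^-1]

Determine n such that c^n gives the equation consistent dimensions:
n = 2

E has dimensions [L^2 M T^-2]; c has dimensions [L T^-1].
The rest of the RHS has dimensions [M], so c^n must supply [L^2 T^-2].
With n = 2: m·c^2 has dimensions [L^2 M T^-2], matching the LHS ✓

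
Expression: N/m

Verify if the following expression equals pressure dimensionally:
No

The expression N/m has dimensions [M T^-2], but pressure has dimensions [L^-1 M T^-2].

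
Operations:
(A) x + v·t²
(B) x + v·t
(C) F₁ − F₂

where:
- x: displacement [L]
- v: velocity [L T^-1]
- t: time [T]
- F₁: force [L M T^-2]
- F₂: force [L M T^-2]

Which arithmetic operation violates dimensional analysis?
(A) x + v·t²

(A) x + v·t²: x [L] and v·t² [L T] — different dimensions cannot be added/subtracted ✗
(B) x + v·t: x [L] and v·t [L] — same dimensions ✓
(C) F₁ − F₂: F₁ [L M T^-2] and F₂ [L M T^-2] — same dimensions ✓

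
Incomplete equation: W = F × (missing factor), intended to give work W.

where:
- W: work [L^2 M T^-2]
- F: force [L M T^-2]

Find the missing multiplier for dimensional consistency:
d (distance), dimensions [L]

W has dimensions [L^2 M T^-2] and F has dimensions [L M T^-2].
The missing factor must have dimensions [L^2 M T^-2] / [L M T^-2] = [L], i.e. distance (d).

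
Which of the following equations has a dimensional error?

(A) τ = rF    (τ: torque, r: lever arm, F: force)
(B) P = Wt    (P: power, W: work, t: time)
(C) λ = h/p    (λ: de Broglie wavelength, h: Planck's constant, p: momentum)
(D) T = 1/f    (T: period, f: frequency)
(B) P = Wt

The equation (B) P = Wt is dimensionally incorrect.

LHS (P): [L^2 M T^-3]
RHS (Wt): [L^2 M T^-1] ✗

The dimensions do not match. The other three equations balance.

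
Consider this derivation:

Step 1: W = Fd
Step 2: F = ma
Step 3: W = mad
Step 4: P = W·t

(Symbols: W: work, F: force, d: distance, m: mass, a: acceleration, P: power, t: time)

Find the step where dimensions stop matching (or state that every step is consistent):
Step 4

Step 1: W = Fd → LHS [L^2 M T^-2], RHS [L^2 M T^-2] ✓
Step 2: F = ma → LHS [L M T^-2], RHS [L M T^-2] ✓
Step 3: W = mad → LHS [L^2 M T^-2], RHS [L^2 M T^-2] ✓
Step 4: P = W·t → LHS [L^2 M T^-3], RHS [L^2 M T^-1] ✗

The first dimensional inconsistency appears in step 4: P = W·t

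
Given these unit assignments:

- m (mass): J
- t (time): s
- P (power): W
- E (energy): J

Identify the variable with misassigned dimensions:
m

The variable m (mass) should have units kg, not J.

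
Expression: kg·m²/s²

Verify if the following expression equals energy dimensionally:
Yes

The expression kg·m²/s² has dimensions [L^2 M T^-2], which is exactly energy [L^2 M T^-2].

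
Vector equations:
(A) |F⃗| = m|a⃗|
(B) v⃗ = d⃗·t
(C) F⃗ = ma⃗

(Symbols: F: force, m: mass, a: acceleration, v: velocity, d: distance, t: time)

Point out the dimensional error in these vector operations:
(B) v⃗ = d⃗·t

(A) |F⃗| = m|a⃗|: LHS [L M T^-2], RHS [L M T^-2] ✓ — magnitudes of vectors are scalars
(B) v⃗ = d⃗·t: LHS [L T^-1], RHS [L T] ✗ — velocity is displacement per time; should be d⃗/t
(C) F⃗ = ma⃗: LHS [L M T^-2], RHS [L M T^-2] ✓ — Force and acceleration are vectors, mass is a scalar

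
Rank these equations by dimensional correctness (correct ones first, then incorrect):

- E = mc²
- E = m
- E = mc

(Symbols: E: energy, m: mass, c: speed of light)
Dimensionally correct: E = mc²
Dimensionally incorrect: E = m, E = mc
Ordered (correct first, then incorrect): E = mc², E = m, E = mc

- E = mc²: LHS [L^2 M T^-2], RHS [L^2 M T^-2] → correct ✓
- E = m: LHS [L^2 M T^-2], RHS [M] → incorrect ✗
- E = mc: LHS [L^2 M T^-2], RHS [L M T^-1] → incorrect ✗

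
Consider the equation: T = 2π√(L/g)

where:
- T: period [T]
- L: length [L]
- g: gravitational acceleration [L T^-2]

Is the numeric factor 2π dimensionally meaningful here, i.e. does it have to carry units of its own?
No

T has dimensions [T] and √(L/g) already has dimensions [T], so the equation balances without 2π contributing any dimensions. 2π is a pure (dimensionless) number; changing or removing it would not affect dimensional consistency.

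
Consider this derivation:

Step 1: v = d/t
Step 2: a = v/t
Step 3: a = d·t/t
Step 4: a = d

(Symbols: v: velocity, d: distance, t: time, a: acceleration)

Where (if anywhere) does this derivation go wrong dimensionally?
Step 3

Step 1: v = d/t → LHS [L T^-1], RHS [L T^-1] ✓
Step 2: a = v/t → LHS [L T^-2], RHS [L T^-2] ✓
Step 3: a = d·t/t → LHS [L T^-2], RHS [L] ✗

The first dimensional inconsistency appears in step 3: a = d·t/t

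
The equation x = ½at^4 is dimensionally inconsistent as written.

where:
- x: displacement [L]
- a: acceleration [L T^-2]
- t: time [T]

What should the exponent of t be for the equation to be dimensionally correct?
The exponent of t should be 2: x = ½at^2

The LHS x has dimensions [L]; t has dimensions [T].
As written, the RHS ½at^4 (exponent 4 on t) has dimensions [L T^2], which does not match.
With exponent 2, the RHS ½at^2 has dimensions [L], matching the LHS.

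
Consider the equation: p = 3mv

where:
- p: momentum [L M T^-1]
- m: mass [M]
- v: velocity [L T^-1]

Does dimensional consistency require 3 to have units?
No

p has dimensions [L M T^-1] and mv already has dimensions [L M T^-1], so the equation balances without 3 contributing any dimensions. 3 is a pure (dimensionless) number; changing or removing it would not affect dimensional consistency.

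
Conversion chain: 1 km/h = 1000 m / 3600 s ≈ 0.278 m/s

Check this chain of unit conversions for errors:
The chain is correct (no errors).

Correct: 1 km = 1000 m, 1 h = 3600 s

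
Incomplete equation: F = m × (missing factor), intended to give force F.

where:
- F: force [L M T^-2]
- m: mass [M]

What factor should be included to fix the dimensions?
a (acceleration), dimensions [L T^-2]

F has dimensions [L M T^-2] and m has dimensions [M].
The missing factor must have dimensions [L M T^-2] / [M] = [L T^-2], i.e. acceleration (a).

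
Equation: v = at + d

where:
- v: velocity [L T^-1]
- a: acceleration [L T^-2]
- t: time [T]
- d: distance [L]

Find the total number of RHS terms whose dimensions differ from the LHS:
1

LHS v: [L T^-1]
- at: [L T^-1] ✓
- d: [L] ✗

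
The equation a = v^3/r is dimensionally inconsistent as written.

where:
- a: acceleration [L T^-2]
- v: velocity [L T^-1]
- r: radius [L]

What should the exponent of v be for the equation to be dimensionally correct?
The exponent of v should be 2: a = v^2/r

The LHS a has dimensions [L T^-2]; v has dimensions [L T^-1].
As written, the RHS v^3/r (exponent 3 on v) has dimensions [L^2 T^-3], which does not match.
With exponent 2, the RHS v^2/r has dimensions [L T^-2], matching the LHS.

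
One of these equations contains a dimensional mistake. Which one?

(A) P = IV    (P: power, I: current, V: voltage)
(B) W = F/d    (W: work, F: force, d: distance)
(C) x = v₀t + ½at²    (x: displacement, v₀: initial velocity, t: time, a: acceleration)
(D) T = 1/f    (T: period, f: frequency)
(B) W = F/d

The equation (B) W = F/d is dimensionally incorrect.

LHS (W): [L^2 M T^-2]
RHS (F/d): [M T^-2] ✗

The dimensions do not match. The other three equations balance.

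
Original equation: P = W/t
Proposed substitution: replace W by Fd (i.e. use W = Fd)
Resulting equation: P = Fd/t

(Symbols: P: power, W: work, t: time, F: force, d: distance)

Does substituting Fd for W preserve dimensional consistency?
Yes

[W] = [L^2 M T^-2] and [Fd] = [L^2 M T^-2]. These match, so the substitution replaces a quantity by one of the same dimensions and the result P = Fd/t has LHS [L^2 M T^-3] vs RHS [L^2 M T^-3] — still consistent.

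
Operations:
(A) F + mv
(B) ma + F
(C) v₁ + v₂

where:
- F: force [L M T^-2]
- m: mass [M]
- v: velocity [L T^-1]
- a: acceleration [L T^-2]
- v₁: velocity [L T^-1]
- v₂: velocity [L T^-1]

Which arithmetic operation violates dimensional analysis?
(A) F + mv

(A) F + mv: F [L M T^-2] and mv [L M T^-1] — different dimensions cannot be added/subtracted ✗
(B) ma + F: ma [L M T^-2] and F [L M T^-2] — same dimensions ✓
(C) v₁ + v₂: v₁ [L T^-1] and v₂ [L T^-1] — same dimensions ✓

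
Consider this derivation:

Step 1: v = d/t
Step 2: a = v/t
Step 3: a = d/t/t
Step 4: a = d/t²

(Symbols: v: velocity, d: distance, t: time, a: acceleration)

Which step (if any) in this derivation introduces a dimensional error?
No step introduces an error — all steps are dimensionally consistent.

Step 1: v = d/t → LHS [L T^-1], RHS [L T^-1] ✓
Step 2: a = v/t → LHS [L T^-2], RHS [L T^-2] ✓
Step 3: a = d/t/t → LHS [L T^-2], RHS [L T^-2] ✓
Step 4: a = d/t² → LHS [L T^-2], RHS [L T^-2] ✓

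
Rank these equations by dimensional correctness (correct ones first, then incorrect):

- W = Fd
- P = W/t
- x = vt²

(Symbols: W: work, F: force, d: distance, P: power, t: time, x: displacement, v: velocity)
Dimensionally correct: W = Fd, P = W/t
Dimensionally incorrect: x = vt²
Ordered (correct first, then incorrect): W = Fd, P = W/t, x = vt²

- W = Fd: LHS [L^2 M T^-2], RHS [L^2 M T^-2] → correct ✓
- P = W/t: LHS [L^2 M T^-3], RHS [L^2 M T^-3] → correct ✓
- x = vt²: LHS [L], RHS [L T] → incorrect ✗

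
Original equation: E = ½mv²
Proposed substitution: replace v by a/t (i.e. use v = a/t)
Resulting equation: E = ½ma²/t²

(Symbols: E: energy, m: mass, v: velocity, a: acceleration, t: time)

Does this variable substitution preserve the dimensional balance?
No

[v] = [L T^-1] and [a/t] = [L T^-3]. These differ, so the substitution replaces a quantity by one of different dimensions and the result E = ½ma²/t² has LHS [L^2 M T^-2] vs RHS [L^2 M T^-6] — inconsistent.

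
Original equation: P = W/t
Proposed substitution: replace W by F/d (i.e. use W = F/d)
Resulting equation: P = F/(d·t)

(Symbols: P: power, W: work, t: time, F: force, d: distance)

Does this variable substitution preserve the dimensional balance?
No

[W] = [L^2 M T^-2] and [F/d] = [M T^-2]. These differ, so the substitution replaces a quantity by one of different dimensions and the result P = F/(d·t) has LHS [L^2 M T^-3] vs RHS [M T^-3] — inconsistent.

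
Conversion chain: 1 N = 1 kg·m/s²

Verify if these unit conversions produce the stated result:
The chain is correct (no errors).

Correct: Newton is defined as kg·m/s²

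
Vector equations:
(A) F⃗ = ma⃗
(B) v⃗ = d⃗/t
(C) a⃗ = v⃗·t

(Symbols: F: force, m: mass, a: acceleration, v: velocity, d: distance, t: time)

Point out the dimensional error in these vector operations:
(C) a⃗ = v⃗·t

(A) F⃗ = ma⃗: LHS [L M T^-2], RHS [L M T^-2] ✓ — Force and acceleration are vectors, mass is a scalar
(B) v⃗ = d⃗/t: LHS [L T^-1], RHS [L T^-1] ✓ — displacement (vector) divided by time (scalar)
(C) a⃗ = v⃗·t: LHS [L T^-2], RHS [L] ✗ — acceleration is velocity per time; should be v⃗/t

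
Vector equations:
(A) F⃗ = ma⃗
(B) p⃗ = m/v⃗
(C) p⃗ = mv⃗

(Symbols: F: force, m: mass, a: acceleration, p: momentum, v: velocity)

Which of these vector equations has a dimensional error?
(B) p⃗ = m/v⃗

(A) F⃗ = ma⃗: LHS [L M T^-2], RHS [L M T^-2] ✓ — Force and acceleration are vectors, mass is a scalar
(B) p⃗ = m/v⃗: LHS [L M T^-1], RHS [L^-1 M T] ✗ — momentum is mass times velocity; should be mv⃗ (and division by a vector is undefined)
(C) p⃗ = mv⃗: LHS [L M T^-1], RHS [L M T^-1] ✓ — mass (scalar) times velocity (vector)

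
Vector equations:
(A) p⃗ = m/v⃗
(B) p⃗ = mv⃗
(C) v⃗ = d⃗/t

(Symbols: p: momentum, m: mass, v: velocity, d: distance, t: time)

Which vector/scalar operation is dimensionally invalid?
(A) p⃗ = m/v⃗

(A) p⃗ = m/v⃗: LHS [L M T^-1], RHS [L^-1 M T] ✗ — momentum is mass times velocity; should be mv⃗ (and division by a vector is undefined)
(B) p⃗ = mv⃗: LHS [L M T^-1], RHS [L M T^-1] ✓ — mass (scalar) times velocity (vector)
(C) v⃗ = d⃗/t: LHS [L T^-1], RHS [L T^-1] ✓ — displacement (vector) divided by time (scalar)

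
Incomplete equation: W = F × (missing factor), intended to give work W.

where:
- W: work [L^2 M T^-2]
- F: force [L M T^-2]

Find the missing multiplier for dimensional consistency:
d (distance), dimensions [L]

W has dimensions [L^2 M T^-2] and F has dimensions [L M T^-2].
The missing factor must have dimensions [L^2 M T^-2] / [L M T^-2] = [L], i.e. distance (d).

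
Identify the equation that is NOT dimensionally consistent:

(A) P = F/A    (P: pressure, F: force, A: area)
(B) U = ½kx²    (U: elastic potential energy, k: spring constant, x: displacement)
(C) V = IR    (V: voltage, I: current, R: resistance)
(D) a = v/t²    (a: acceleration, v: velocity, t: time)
(D) a = v/t²

The equation (D) a = v/t² is dimensionally incorrect.

LHS (a): [L T^-2]
RHS (v/t²): [L T^-3] ✗

The dimensions do not match. The other three equations balance.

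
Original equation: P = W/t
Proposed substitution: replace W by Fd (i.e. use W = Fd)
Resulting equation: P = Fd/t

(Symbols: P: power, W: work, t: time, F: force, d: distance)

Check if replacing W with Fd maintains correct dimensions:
Yes

[W] = [L^2 M T^-2] and [Fd] = [L^2 M T^-2]. These match, so the substitution replaces a quantity by one of the same dimensions and the result P = Fd/t has LHS [L^2 M T^-3] vs RHS [L^2 M T^-3] — still consistent.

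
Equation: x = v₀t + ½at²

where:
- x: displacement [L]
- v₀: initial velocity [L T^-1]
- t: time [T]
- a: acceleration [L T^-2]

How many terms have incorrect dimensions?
0

LHS x: [L]
- v₀t: [L] ✓
- ½at²: [L] ✓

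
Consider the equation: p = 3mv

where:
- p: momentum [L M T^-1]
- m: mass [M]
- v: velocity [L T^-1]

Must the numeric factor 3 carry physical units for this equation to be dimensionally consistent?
No

p has dimensions [L M T^-1] and mv already has dimensions [L M T^-1], so the equation balances without 3 contributing any dimensions. 3 is a pure (dimensionless) number; changing or removing it would not affect dimensional consistency.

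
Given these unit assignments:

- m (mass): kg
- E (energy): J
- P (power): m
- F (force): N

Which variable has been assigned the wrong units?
P

The variable P (power) should have units W, not m.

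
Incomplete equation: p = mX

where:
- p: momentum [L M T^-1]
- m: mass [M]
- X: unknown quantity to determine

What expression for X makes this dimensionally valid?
X = v (velocity), dimensions [L T^-1]

p has dimensions [L M T^-1]; the rest of the RHS (m) has dimensions [M].
So X must have dimensions [L T^-1] — X = v (velocity).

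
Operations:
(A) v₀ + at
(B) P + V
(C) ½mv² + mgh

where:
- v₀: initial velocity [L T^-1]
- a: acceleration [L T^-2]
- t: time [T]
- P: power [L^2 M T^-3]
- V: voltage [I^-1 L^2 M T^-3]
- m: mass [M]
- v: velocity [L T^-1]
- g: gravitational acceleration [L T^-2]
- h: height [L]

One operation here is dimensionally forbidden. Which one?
(B) P + V

(A) v₀ + at: v₀ [L T^-1] and at [L T^-1] — same dimensions ✓
(B) P + V: P [L^2 M T^-3] and V [I^-1 L^2 M T^-3] — different dimensions cannot be added/subtracted ✗
(C) ½mv² + mgh: ½mv² [L^2 M T^-2] and mgh [L^2 M T^-2] — same dimensions ✓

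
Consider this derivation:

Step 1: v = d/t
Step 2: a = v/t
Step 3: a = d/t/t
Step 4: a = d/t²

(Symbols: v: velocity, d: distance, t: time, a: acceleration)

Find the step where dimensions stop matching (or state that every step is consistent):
No step introduces an error — all steps are dimensionally consistent.

Step 1: v = d/t → LHS [L T^-1], RHS [L T^-1] ✓
Step 2: a = v/t → LHS [L T^-2], RHS [L T^-2] ✓
Step 3: a = d/t/t → LHS [L T^-2], RHS [L T^-2] ✓
Step 4: a = d/t² → LHS [L T^-2], RHS [L T^-2] ✓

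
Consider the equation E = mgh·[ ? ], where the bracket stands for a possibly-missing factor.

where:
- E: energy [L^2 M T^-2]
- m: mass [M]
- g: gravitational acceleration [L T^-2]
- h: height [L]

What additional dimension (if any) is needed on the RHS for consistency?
Nothing is missing — the bracketed factor must be dimensionless.

E has dimensions [L^2 M T^-2] and mgh already has dimensions [L^2 M T^-2], so E = mgh is dimensionally complete.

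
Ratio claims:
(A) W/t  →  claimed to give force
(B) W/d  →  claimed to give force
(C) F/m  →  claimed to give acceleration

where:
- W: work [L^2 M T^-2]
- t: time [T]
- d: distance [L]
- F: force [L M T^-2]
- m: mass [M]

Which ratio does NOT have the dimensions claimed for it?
(A) W/t does not give force

(A) W/t: [L^2 M T^-3] ≠ force [L M T^-2] ✗
(B) W/d: [L M T^-2] = force [L M T^-2] ✓
(C) F/m: [L T^-2] = acceleration [L T^-2] ✓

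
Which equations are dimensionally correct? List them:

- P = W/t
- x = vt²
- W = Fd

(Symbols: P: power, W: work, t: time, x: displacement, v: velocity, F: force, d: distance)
Dimensionally correct: P = W/t, W = Fd
Dimensionally incorrect: x = vt²
Ordered (correct first, then incorrect): P = W/t, W = Fd, x = vt²

- P = W/t: LHS [L^2 M T^-3], RHS [L^2 M T^-3] → correct ✓
- x = vt²: LHS [L], RHS [L T] → incorrect ✗
- W = Fd: LHS [L^2 M T^-2], RHS [L^2 M T^-2] → correct ✓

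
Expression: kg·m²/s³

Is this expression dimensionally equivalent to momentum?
No

The expression kg·m²/s³ has dimensions [L^2 M T^-3], but momentum has dimensions [L M T^-1].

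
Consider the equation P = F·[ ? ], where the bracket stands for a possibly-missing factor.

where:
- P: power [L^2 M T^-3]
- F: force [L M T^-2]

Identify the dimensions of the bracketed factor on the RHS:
[L T^-1] — velocity (e.g. v)

P has dimensions [L^2 M T^-3]; F has dimensions [L M T^-2].
The bracketed factor must supply [L^2 M T^-3] / [L M T^-2] = [L T^-1].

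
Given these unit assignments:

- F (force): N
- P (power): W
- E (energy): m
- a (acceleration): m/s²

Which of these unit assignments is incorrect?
E

The variable E (energy) should have units J, not m.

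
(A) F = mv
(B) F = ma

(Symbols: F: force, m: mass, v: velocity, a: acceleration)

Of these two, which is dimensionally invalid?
(A)

(A) F = mv: LHS [L M T^-2], RHS [L M T^-1] ✗
(B) F = ma: LHS [L M T^-2], RHS [L M T^-2] ✓

Expression (A) F = mv is dimensionally incorrect.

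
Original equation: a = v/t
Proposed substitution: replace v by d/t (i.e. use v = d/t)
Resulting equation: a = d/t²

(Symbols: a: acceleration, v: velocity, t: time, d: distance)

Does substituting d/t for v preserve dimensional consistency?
Yes

[v] = [L T^-1] and [d/t] = [L T^-1]. These match, so the substitution replaces a quantity by one of the same dimensions and the result a = d/t² has LHS [L T^-2] vs RHS [L T^-2] — still consistent.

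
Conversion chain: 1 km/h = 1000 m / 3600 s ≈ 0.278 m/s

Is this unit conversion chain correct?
The chain is correct (no errors).

Correct: 1 km = 1000 m, 1 h = 3600 s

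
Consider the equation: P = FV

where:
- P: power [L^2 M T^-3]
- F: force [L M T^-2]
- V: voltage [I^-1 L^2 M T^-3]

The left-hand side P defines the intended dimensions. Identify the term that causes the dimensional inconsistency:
The right-hand side term FV

P has dimensions [L^2 M T^-3], but FV has dimensions [I^-1 L^3 M^2 T^-5], so the term FV is dimensionally wrong for P.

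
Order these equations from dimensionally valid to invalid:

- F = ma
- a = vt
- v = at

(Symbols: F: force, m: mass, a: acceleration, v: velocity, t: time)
Dimensionally correct: F = ma, v = at
Dimensionally incorrect: a = vt
Ordered (correct first, then incorrect): F = ma, v = at, a = vt

- F = ma: LHS [L M T^-2], RHS [L M T^-2] → correct ✓
- a = vt: LHS [L T^-2], RHS [L] → incorrect ✗
- v = at: LHS [L T^-1], RHS [L T^-1] → correct ✓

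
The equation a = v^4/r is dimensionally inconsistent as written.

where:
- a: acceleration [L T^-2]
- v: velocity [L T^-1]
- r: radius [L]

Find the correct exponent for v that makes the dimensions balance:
The exponent of v should be 2: a = v^2/r

The LHS a has dimensions [L T^-2]; v has dimensions [L T^-1].
As written, the RHS v^4/r (exponent 4 on v) has dimensions [L^3 T^-4], which does not match.
With exponent 2, the RHS v^2/r has dimensions [L T^-2], matching the LHS.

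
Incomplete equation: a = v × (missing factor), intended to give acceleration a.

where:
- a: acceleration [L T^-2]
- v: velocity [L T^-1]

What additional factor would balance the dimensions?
1/t (inverse time), dimensions [T^-1]

a has dimensions [L T^-2] and v has dimensions [L T^-1].
The missing factor must have dimensions [L T^-2] / [L T^-1] = [T^-1], i.e. inverse time (1/t).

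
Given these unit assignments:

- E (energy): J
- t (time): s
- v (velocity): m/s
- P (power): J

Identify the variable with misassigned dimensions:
P

The variable P (power) should have units W, not J.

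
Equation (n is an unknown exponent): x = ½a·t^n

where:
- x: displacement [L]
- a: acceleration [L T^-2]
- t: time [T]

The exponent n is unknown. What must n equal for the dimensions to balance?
n = 2

x has dimensions [L]; t has dimensions [T].
The rest of the RHS has dimensions [L T^-2], so t^n must supply [T^2].
With n = 2: ½a·t^2 has dimensions [L], matching the LHS ✓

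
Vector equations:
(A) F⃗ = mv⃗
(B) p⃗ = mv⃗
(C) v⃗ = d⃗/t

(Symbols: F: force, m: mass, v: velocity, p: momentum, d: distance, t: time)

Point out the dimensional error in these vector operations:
(A) F⃗ = mv⃗

(A) F⃗ = mv⃗: LHS [L M T^-2], RHS [L M T^-1] ✗ — mass times velocity is momentum, not force; should be ma⃗
(B) p⃗ = mv⃗: LHS [L M T^-1], RHS [L M T^-1] ✓ — mass (scalar) times velocity (vector)
(C) v⃗ = d⃗/t: LHS [L T^-1], RHS [L T^-1] ✓ — displacement (vector) divided by time (scalar)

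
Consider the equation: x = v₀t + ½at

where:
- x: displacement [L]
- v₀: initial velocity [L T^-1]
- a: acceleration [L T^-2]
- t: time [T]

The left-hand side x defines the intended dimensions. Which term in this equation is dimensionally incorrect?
The term ½at

Checking each RHS term against the LHS:
- v₀t: [L] — matches x [L] ✓
- ½at: [L T^-1] — does NOT match x [L] ✗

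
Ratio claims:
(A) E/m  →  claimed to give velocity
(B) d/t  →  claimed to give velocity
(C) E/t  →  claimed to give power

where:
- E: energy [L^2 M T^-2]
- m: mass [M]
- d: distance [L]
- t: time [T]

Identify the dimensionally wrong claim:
(A) E/m does not give velocity

(A) E/m: [L^2 T^-2] ≠ velocity [L T^-1] ✗
(B) d/t: [L T^-1] = velocity [L T^-1] ✓
(C) E/t: [L^2 M T^-3] = power [L^2 M T^-3] ✓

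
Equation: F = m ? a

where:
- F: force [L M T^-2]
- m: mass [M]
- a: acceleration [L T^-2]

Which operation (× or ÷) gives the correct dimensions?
multiplication (×): F = m × a

F [L M T^-2]; m [M]; a [L T^-2].
m × a → [L M T^-2] ✓
m ÷ a → [L^-1 M T^2] ✗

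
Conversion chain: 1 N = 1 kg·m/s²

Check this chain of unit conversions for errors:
The chain is correct (no errors).

Correct: Newton is defined as kg·m/s²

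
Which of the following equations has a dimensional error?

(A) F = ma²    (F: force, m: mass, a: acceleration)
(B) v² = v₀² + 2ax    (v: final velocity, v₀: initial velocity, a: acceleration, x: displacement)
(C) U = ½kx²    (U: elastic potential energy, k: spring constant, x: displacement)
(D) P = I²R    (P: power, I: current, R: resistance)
(A) F = ma²

The equation (A) F = ma² is dimensionally incorrect.

LHS (F): [L M T^-2]
RHS (ma²): [L^2 M T^-4] ✗

The dimensions do not match. The other three equations balance.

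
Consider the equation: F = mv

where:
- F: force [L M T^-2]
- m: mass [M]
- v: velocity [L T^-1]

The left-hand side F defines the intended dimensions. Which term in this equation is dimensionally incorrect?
The right-hand side term mv

F has dimensions [L M T^-2], but mv has dimensions [L M T^-1], so the term mv is dimensionally wrong for F.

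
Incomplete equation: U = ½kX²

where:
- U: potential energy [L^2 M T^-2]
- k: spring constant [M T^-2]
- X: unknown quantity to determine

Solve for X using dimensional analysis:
X = x (displacement), dimensions [L]

U has dimensions [L^2 M T^-2]; the rest of the RHS (½k) has dimensions [M T^-2].
So X² must have dimensions [L^2], i.e. X has dimensions [L] — X = x (displacement).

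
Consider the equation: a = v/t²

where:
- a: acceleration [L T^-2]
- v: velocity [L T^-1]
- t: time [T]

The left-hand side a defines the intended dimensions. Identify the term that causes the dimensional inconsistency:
The right-hand side term v/t²

a has dimensions [L T^-2], but v/t² has dimensions [L T^-3], so the term v/t² is dimensionally wrong for a.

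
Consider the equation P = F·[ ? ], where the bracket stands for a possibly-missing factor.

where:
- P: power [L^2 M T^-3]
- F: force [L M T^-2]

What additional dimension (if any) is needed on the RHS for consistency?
[L T^-1] — velocity (e.g. v)

P has dimensions [L^2 M T^-3]; F has dimensions [L M T^-2].
The bracketed factor must supply [L^2 M T^-3] / [L M T^-2] = [L T^-1].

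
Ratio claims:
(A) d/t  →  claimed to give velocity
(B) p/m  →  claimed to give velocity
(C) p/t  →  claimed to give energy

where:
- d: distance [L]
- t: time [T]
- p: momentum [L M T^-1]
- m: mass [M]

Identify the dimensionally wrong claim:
(C) p/t does not give energy

(A) d/t: [L T^-1] = velocity [L T^-1] ✓
(B) p/m: [L T^-1] = velocity [L T^-1] ✓
(C) p/t: [L M T^-2] ≠ energy [L^2 M T^-2] ✗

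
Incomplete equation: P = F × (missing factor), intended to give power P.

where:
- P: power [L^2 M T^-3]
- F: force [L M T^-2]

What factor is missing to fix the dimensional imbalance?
v (velocity), dimensions [L T^-1]

P has dimensions [L^2 M T^-3] and F has dimensions [L M T^-2].
The missing factor must have dimensions [L^2 M T^-3] / [L M T^-2] = [L T^-1], i.e. velocity (v).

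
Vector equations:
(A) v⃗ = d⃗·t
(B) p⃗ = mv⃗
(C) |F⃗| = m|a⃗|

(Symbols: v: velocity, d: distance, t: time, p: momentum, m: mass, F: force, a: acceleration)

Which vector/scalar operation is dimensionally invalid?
(A) v⃗ = d⃗·t

(A) v⃗ = d⃗·t: LHS [L T^-1], RHS [L T] ✗ — velocity is displacement per time; should be d⃗/t
(B) p⃗ = mv⃗: LHS [L M T^-1], RHS [L M T^-1] ✓ — mass (scalar) times velocity (vector)
(C) |F⃗| = m|a⃗|: LHS [L M T^-2], RHS [L M T^-2] ✓ — magnitudes of vectors are scalars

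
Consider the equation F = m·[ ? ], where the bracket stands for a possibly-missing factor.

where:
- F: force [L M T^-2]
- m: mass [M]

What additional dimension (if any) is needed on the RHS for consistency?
[L T^-2] — acceleration (e.g. a)

F has dimensions [L M T^-2]; m has dimensions [M].
The bracketed factor must supply [L M T^-2] / [M] = [L T^-2].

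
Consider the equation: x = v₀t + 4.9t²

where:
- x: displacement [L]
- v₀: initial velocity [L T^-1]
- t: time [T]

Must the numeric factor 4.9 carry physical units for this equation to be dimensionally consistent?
Yes

x has dimensions [L], while t² alone has dimensions [T^2]. For the equation to balance, the factor 4.9 must carry dimensions [L T^-2] — it is a dimensional constant (a numerical value of a physical quantity with its units suppressed), not a pure number.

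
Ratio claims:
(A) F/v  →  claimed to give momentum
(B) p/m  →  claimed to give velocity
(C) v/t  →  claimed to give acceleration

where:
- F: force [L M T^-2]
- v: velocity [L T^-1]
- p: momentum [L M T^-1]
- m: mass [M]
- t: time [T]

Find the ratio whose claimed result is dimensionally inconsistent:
(A) F/v does not give momentum

(A) F/v: [M T^-1] ≠ momentum [L M T^-1] ✗
(B) p/m: [L T^-1] = velocity [L T^-1] ✓
(C) v/t: [L T^-2] = acceleration [L T^-2] ✓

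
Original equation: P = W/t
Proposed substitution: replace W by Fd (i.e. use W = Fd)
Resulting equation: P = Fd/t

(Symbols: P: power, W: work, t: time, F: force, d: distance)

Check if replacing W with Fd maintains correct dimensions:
Yes

[W] = [L^2 M T^-2] and [Fd] = [L^2 M T^-2]. These match, so the substitution replaces a quantity by one of the same dimensions and the result P = Fd/t has LHS [L^2 M T^-3] vs RHS [L^2 M T^-3] — still consistent.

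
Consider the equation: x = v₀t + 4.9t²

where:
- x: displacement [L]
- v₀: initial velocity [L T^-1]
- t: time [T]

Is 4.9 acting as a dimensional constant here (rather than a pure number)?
Yes

x has dimensions [L], while t² alone has dimensions [T^2]. For the equation to balance, the factor 4.9 must carry dimensions [L T^-2] — it is a dimensional constant (a numerical value of a physical quantity with its units suppressed), not a pure number.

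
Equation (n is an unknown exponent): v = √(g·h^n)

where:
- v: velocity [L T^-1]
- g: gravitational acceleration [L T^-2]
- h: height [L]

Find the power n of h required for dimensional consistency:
n = 1

v has dimensions [L T^-1]; h has dimensions [L].
With n = 1: √(g·h^1) has dimensions [L T^-1], matching the LHS ✓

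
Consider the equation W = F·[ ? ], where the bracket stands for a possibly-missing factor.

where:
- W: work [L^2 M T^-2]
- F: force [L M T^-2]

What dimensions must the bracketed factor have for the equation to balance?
[L] — length (e.g. a distance d)

W has dimensions [L^2 M T^-2]; F has dimensions [L M T^-2].
The bracketed factor must supply [L^2 M T^-2] / [L M T^-2] = [L].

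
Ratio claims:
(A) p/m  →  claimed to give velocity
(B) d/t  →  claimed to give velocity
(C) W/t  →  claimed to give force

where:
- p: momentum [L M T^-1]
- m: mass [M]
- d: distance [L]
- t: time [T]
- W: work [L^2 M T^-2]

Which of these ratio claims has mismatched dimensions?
(C) W/t does not give force

(A) p/m: [L T^-1] = velocity [L T^-1] ✓
(B) d/t: [L T^-1] = velocity [L T^-1] ✓
(C) W/t: [L^2 M T^-3] ≠ force [L M T^-2] ✗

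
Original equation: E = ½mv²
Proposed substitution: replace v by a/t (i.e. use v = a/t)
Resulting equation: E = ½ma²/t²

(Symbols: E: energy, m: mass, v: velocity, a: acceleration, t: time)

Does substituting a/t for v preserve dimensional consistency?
No

[v] = [L T^-1] and [a/t] = [L T^-3]. These differ, so the substitution replaces a quantity by one of different dimensions and the result E = ½ma²/t² has LHS [L^2 M T^-2] vs RHS [L^2 M T^-6] — inconsistent.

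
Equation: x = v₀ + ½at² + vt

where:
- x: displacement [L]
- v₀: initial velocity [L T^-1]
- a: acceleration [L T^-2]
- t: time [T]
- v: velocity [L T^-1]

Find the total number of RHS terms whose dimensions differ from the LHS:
1

LHS x: [L]
- v₀: [L T^-1] ✗
- ½at²: [L] ✓
- vt: [L] ✓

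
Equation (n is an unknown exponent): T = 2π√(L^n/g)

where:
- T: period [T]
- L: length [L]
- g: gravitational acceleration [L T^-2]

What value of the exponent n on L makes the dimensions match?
n = 1

T has dimensions [T]; L has dimensions [L].
With n = 1: 2π√(L^1/g) has dimensions [T], matching the LHS ✓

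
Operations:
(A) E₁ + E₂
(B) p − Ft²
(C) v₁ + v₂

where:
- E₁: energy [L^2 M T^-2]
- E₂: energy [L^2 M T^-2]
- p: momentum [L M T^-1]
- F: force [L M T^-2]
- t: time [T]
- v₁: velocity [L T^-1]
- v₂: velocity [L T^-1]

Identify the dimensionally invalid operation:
(B) p − Ft²

(A) E₁ + E₂: E₁ [L^2 M T^-2] and E₂ [L^2 M T^-2] — same dimensions ✓
(B) p − Ft²: p [L M T^-1] and Ft² [L M] — different dimensions cannot be added/subtracted ✗
(C) v₁ + v₂: v₁ [L T^-1] and v₂ [L T^-1] — same dimensions ✓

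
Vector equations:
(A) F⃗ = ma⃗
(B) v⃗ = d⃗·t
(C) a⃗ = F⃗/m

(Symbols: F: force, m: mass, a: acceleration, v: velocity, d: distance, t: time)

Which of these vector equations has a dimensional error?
(B) v⃗ = d⃗·t

(A) F⃗ = ma⃗: LHS [L M T^-2], RHS [L M T^-2] ✓ — Force and acceleration are vectors, mass is a scalar
(B) v⃗ = d⃗·t: LHS [L T^-1], RHS [L T] ✗ — velocity is displacement per time; should be d⃗/t
(C) a⃗ = F⃗/m: LHS [L T^-2], RHS [L T^-2] ✓ — force (vector) divided by mass (scalar)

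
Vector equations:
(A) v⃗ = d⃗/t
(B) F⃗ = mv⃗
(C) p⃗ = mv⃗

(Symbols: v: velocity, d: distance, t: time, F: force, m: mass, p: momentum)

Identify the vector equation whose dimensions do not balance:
(B) F⃗ = mv⃗

(A) v⃗ = d⃗/t: LHS [L T^-1], RHS [L T^-1] ✓ — displacement (vector) divided by time (scalar)
(B) F⃗ = mv⃗: LHS [L M T^-2], RHS [L M T^-1] ✗ — mass times velocity is momentum, not force; should be ma⃗
(C) p⃗ = mv⃗: LHS [L M T^-1], RHS [L M T^-1] ✓ — mass (scalar) times velocity (vector)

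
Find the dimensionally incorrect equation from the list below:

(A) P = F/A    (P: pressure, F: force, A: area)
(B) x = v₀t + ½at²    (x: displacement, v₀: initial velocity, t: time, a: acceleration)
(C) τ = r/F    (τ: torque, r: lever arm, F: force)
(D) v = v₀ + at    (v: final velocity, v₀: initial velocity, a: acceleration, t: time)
(C) τ = r/F

The equation (C) τ = r/F is dimensionally incorrect.

LHS (τ): [L^2 M T^-2]
RHS (r/F): [M^-1 T^2] ✗

The dimensions do not match. The other three equations balance.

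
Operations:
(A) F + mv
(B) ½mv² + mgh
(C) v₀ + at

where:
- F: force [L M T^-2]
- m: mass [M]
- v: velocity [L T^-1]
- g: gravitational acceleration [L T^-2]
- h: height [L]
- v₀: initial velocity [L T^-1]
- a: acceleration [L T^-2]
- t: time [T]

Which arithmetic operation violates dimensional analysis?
(A) F + mv

(A) F + mv: F [L M T^-2] and mv [L M T^-1] — different dimensions cannot be added/subtracted ✗
(B) ½mv² + mgh: ½mv² [L^2 M T^-2] and mgh [L^2 M T^-2] — same dimensions ✓
(C) v₀ + at: v₀ [L T^-1] and at [L T^-1] — same dimensions ✓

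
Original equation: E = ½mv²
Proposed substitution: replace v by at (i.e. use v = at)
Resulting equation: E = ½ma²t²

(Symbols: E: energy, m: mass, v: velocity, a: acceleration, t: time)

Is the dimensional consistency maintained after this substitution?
Yes

[v] = [L T^-1] and [at] = [L T^-1]. These match, so the substitution replaces a quantity by one of the same dimensions and the result E = ½ma²t² has LHS [L^2 M T^-2] vs RHS [L^2 M T^-2] — still consistent.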